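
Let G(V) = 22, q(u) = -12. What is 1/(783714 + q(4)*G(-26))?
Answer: 1/783450 ≈ 1.2764e-6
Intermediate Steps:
1/(783714 + q(4)*G(-26)) = 1/(783714 - 12*22) = 1/(783714 - 264) = 1/783450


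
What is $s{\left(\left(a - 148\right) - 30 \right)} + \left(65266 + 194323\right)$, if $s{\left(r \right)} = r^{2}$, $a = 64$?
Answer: $272585$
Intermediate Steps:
$s{\left(\left(a - 148\right) - 30 \right)} + \left(65266 + 194323\right) = \left(\left(64 - 148\right) - 30\right)^{2} + \left(65266 + 194323\right) = \left(-84 - 30\right)^{2} + 259589 = \left(-114\right)^{2} + 259589 = 12996 + 259589 = 272585$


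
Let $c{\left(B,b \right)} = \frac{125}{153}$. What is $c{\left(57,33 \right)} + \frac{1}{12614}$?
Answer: $\frac{92759}{113526} \approx 0.81707$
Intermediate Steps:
$c{\left(B,b \right)} = \frac{125}{153}$ ($c{\left(B,b \right)} = 125 \cdot \frac{1}{153} = \frac{125}{153}$)
$c{\left(57,33 \right)} + \frac{1}{12614} = \frac{125}{153} + \frac{1}{12614} = \frac{92759}{113526}$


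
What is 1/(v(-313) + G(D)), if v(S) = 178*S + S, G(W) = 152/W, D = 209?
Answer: -11/616289 ≈ -1.7849e-5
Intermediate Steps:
v(S) = 179*S
1/(v(-313) + G(D)) = 1/(179*(-313) + 152/209) = 1/(-56027 + 152*(1/209)) = 1/(-56027 + 8/11) = 1/(-616289/11) = -11/616289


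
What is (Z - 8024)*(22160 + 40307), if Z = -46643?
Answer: -3414883489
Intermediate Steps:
(Z - 8024)*(22160 + 40307) = (-46643 - 8024)*(22160 + 40307) = -54667*62467 = -3414883489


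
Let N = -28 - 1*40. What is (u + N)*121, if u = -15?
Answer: -10043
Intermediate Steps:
N = -68 (N = -28 - 40 = -68)
(u + N)*121 = (-15 - 68)*121 = -83*121 = -10043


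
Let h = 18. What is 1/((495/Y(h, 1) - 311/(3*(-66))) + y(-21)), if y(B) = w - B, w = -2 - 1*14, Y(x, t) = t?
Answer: 198/99311 ≈ 0.0019937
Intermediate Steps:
w = -16 (w = -2 - 14 = -16)
y(B) = -16 - B
1/((495/Y(h, 1) - 311/(3*(-66))) + y(-21)) = 1/((495/1 - 311/(3*(-66))) + (-16 - 1*(-21))) = 1/((495*1 - 311/(-198)) + (-16 + 21)) = 1/((495 - 311*(-1/198)) + 5) = 1/((495 + 311/198) + 5) = 1/(98321/198 + 5) = 1/(99311/198) = 198/99311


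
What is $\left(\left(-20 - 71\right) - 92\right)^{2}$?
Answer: $33489$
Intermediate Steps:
$\left(\left(-20 - 71\right) - 92\right)^{2} = \left(-91 - 92\right)^{2} = \left(-183\right)^{2} = 33489$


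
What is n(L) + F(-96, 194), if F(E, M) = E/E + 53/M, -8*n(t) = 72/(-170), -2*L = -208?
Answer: 10934/8245 ≈ 1.3261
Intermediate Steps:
L = 104 (L = -1/2*(-208) = 104)
n(t) = 9/170 (n(t) = -9/(-170) = -9*(-1)/170 = -1/8*(-36/85) = 9/170)
F(E, M) = 1 + 53/M
n(L) + F(-96, 194) = 9/170 + (53 + 194)/194 = 9/170 + (1/194)*247 = 9/170 + 247/194 = 10934/8245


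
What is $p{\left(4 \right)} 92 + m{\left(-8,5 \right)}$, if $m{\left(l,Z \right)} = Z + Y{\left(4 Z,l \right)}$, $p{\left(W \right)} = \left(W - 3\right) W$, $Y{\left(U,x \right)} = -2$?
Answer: $371$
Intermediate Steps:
$p{\left(W \right)} = W \left(-3 + W\right)$ ($p{\left(W \right)} = \left(-3 + W\right) W = W \left(-3 + W\right)$)
$m{\left(l,Z \right)} = -2 + Z$ ($m{\left(l,Z \right)} = Z - 2 = -2 + Z$)
$p{\left(4 \right)} 92 + m{\left(-8,5 \right)} = 4 \left(-3 + 4\right) 92 + \left(-2 + 5\right) = 4 \cdot 1 \cdot 92 + 3 = 4 \cdot 92 + 3 = 368 + 3 = 371$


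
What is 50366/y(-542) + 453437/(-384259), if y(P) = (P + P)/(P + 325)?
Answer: 2099618621295/208268378 ≈ 10081.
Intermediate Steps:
y(P) = 2*P/(325 + P) (y(P) = (2*P)/(325 + P) = 2*P/(325 + P))
50366/y(-542) + 453437/(-384259) = 50366/((2*(-542)/(325 - 542))) + 453437/(-384259) = 50366/((2*(-542)/(-217))) + 453437*(-1/384259) = 50366/((2*(-542)*(-1/217))) - 453437/384259 = 50366/(1084/217) - 453437/384259 = 50366*(217/1084) - 453437/384259 = 5464711/542 - 453437/384259 = 2099618621295/208268378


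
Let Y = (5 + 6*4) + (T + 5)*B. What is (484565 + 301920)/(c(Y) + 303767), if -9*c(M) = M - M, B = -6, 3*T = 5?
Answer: 786485/303767 ≈ 2.5891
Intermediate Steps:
T = 5/3 (T = (⅓)*5 = 5/3 ≈ 1.6667)
Y = -11 (Y = (5 + 6*4) + (5/3 + 5)*(-6) = (5 + 24) + (20/3)*(-6) = 29 - 40 = -11)
c(M) = 0 (c(M) = -(M - M)/9 = -⅑*0 = 0)
(484565 + 301920)/(c(Y) + 303767) = (484565 + 301920)/(0 + 303767) = 786485/303767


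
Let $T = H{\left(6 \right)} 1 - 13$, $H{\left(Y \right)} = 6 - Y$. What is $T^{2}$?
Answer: $169$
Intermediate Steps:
$T = -13$ ($T = \left(6 - 6\right) 1 - 13 = 0 \cdot 1 - 13 = 0 - 13 = -13$)
$T^{2} = \left(-13\right)^{2} = 169$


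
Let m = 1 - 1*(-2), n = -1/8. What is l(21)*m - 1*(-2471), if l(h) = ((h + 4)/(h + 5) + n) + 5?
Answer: 258805/104 ≈ 2488.5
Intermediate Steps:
n = -⅛ (n = -1*⅛ = -⅛ ≈ -0.12500)
l(h) = 39/8 + (4 + h)/(5 + h) (l(h) = ((h + 4)/(h + 5) - ⅛) + 5 = ((4 + h)/(5 + h) - ⅛) + 5 = (-⅛ + (4 + h)/(5 + h)) + 5 = 39/8 + (4 + h)/(5 + h))
m = 3 (m = 1 + 2 = 3)
l(21)*m - 1*(-2471) = ((227 + 47*21)/(8*(5 + 21)))*3 - 1*(-2471) = ((⅛)*(227 + 987)/26)*3 + 2471 = ((⅛)*(1/26)*1214)*3 + 2471 = (607/104)*3 + 2471 = 1821/104 + 2471 = 258805/104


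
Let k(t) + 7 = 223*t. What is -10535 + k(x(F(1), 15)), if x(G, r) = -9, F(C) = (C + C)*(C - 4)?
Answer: -12549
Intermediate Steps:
F(C) = 2*C*(-4 + C) (F(C) = (2*C)*(-4 + C) = 2*C*(-4 + C))
k(t) = -7 + 223*t
-10535 + k(x(F(1), 15)) = -10535 + (-7 + 223*(-9)) = -10535 + (-7 - 2007) = -10535 - 2014 = -12549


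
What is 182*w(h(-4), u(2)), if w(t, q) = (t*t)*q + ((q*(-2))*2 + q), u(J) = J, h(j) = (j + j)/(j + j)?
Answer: -728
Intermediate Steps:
h(j) = 1 (h(j) = (2*j)/((2*j)) = (2*j)*(1/(2*j)) = 1)
w(t, q) = -3*q + q*t² (w(t, q) = t²*q + (-2*q*2 + q) = q*t² + (-4*q + q) = q*t² - 3*q = -3*q + q*t²)
182*w(h(-4), u(2)) = 182*(2*(-3 + 1²)) = 182*(2*(-3 + 1)) = 182*(2*(-2)) = 182*(-4) = -728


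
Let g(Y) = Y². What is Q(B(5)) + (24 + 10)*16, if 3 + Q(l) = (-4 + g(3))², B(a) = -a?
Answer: 566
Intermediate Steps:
Q(l) = 22 (Q(l) = -3 + (-4 + 3²)² = -3 + (-4 + 9)² = -3 + 5² = -3 + 25 = 22)
Q(B(5)) + (24 + 10)*16 = 22 + (24 + 10)*16 = 22 + 34*16 = 22 + 544 = 566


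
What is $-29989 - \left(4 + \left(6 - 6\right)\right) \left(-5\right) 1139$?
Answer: $-7209$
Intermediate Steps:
$-29989 - \left(4 + \left(6 - 6\right)\right) \left(-5\right) 1139 = -29989 - \left(4 + 0\right) \left(-5\right) 1139 = -29989 - 4 \left(-5\right) 1139 = -29989 - \left(-20\right) 1139 = -29989 - -22780 = -29989 + 22780 = -7209$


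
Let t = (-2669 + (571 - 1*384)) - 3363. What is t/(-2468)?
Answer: 5845/2468 ≈ 2.3683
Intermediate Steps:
t = -5845 (t = (-2669 + (571 - 384)) - 3363 = (-2669 + 187) - 3363 = -2482 - 3363 = -5845)
t/(-2468) = -5845/(-2468) = -5845*(-1/2468) = 5845/2468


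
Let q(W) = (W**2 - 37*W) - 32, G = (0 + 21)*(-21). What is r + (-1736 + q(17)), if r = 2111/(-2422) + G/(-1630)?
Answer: -2081115427/986965 ≈ -2108.6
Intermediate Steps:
G = -441 (G = 21*(-21) = -441)
q(W) = -32 + W**2 - 37*W
r = -593207/986965 (r = 2111/(-2422) - 441/(-1630) = 2111*(-1/2422) - 441*(-1/1630) = -2111/2422 + 441/1630 = -593207/986965 ≈ -0.60104)
r + (-1736 + q(17)) = -593207/986965 + (-1736 + (-32 + 17**2 - 37*17)) = -593207/986965 + (-1736 + (-32 + 289 - 629)) = -593207/986965 + (-1736 - 372) = -593207/986965 - 2108 = -2081115427/986965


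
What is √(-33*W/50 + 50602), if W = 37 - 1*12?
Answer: √202342/2 ≈ 224.91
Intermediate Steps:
W = 25 (W = 37 - 12 = 25)
√(-33*W/50 + 50602) = √(-33*25/50 + 50602) = √(-825*1/50 + 50602) = √(-33/2 + 50602) = √(101171/2) = √202342/2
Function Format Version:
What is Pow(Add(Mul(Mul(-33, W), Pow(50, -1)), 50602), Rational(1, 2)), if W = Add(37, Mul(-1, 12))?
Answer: Mul(Rational(1, 2), Pow(202342, Rational(1, 2))) ≈ 224.91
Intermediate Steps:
W = 25 (W = Add(37, -12) = 25)
Pow(Add(Mul(Mul(-33, W), Pow(50, -1)), 50602), Rational(1, 2)) = Pow(Add(Mul(Mul(-33, 25), Pow(50, -1)), 50602), Rational(1, 2)) = Pow(Add(Mul(-825, Rational(1, 50)), 50602), Rational(1, 2)) = Pow(Add(Rational(-33, 2), 50602), Rational(1, 2)) = Pow(Rational(101171, 2), Rational(1, 2)) = Mul(Rational(1, 2), Pow(202342, Rational(1, 2)))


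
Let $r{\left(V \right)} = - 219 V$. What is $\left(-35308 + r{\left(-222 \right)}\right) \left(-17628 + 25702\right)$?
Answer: $107464940$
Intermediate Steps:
$\left(-35308 + r{\left(-222 \right)}\right) \left(-17628 + 25702\right) = \left(-35308 - -48618\right) \left(-17628 + 25702\right) = \left(-35308 + 48618\right) 8074 = 13310 \cdot 8074 = 107464940$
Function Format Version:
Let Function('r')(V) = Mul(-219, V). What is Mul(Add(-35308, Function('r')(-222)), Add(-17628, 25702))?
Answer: 107464940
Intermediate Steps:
Mul(Add(-35308, Function('r')(-222)), Add(-17628, 25702)) = Mul(Add(-35308, Mul(-219, -222)), Add(-17628, 25702)) = Mul(Add(-35308, 48618), 8074) = Mul(13310, 8074) = 107464940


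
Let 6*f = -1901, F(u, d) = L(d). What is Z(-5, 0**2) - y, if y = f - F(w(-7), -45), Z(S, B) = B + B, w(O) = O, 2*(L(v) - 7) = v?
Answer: 904/3 ≈ 301.33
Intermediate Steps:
L(v) = 7 + v/2
F(u, d) = 7 + d/2
f = -1901/6 (f = (1/6)*(-1901) = -1901/6 ≈ -316.83)
Z(S, B) = 2*B
y = -904/3 (y = -1901/6 - (7 + (1/2)*(-45)) = -1901/6 - (7 - 45/2) = -1901/6 - 1*(-31/2) = -1901/6 + 31/2 = -904/3 ≈ -301.33)
Z(-5, 0**2) - y = 2*0**2 - 1*(-904/3) = 2*0 + 904/3 = 0 + 904/3 = 904/3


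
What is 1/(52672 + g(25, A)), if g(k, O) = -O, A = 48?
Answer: 1/52624 ≈ 1.9003e-5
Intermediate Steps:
1/(52672 + g(25, A)) = 1/(52672 - 1*48) = 1/(52672 - 48) = 1/52624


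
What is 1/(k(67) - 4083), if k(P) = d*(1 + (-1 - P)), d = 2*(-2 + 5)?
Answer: -1/4485 ≈ -0.00022297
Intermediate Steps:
d = 6 (d = 2*3 = 6)
k(P) = -6*P (k(P) = 6*(1 + (-1 - P)) = 6*(-P) = -6*P)
1/(k(67) - 4083) = 1/(-6*67 - 4083) = 1/(-402 - 4083) = 1/(-4485) = -1/4485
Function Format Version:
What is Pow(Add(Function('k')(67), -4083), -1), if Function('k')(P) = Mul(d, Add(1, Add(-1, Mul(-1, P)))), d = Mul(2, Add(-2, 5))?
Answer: Rational(-1, 4485) ≈ -0.00022297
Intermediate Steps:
d = 6 (d = Mul(2, 3) = 6)
Function('k')(P) = Mul(-6, P) (Function('k')(P) = Mul(6, Add(1, Add(-1, Mul(-1, P)))) = Mul(6, Mul(-1, P)) = Mul(-6, P))
Pow(Add(Function('k')(67), -4083), -1) = Pow(Add(Mul(-6, 67), -4083), -1) = Pow(Add(-402, -4083), -1) = Pow(-4485, -1) = Rational(-1, 4485)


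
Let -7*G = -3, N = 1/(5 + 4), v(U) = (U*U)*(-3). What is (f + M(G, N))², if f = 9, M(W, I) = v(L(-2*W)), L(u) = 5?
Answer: 4356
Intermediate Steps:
v(U) = -3*U² (v(U) = U²*(-3) = -3*U²)
N = ⅑ (N = 1/9 = ⅑ ≈ 0.11111)
G = 3/7 (G = -⅐*(-3) = 3/7 ≈ 0.42857)
M(W, I) = -75 (M(W, I) = -3*5² = -3*25 = -75)
(f + M(G, N))² = (9 - 75)² = (-66)² = 4356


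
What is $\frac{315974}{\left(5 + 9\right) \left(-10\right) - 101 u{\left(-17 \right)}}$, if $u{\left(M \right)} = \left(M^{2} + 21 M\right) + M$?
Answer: $\frac{315974}{8445} \approx 37.416$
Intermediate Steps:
$u{\left(M \right)} = M^{2} + 22 M$
$\frac{315974}{\left(5 + 9\right) \left(-10\right) - 101 u{\left(-17 \right)}} = \frac{315974}{\left(5 + 9\right) \left(-10\right) - 101 \left(- 17 \left(22 - 17\right)\right)} = \frac{315974}{14 \left(-10\right) - 101 \left(\left(-17\right) 5\right)} = \frac{315974}{-140 - -8585} = \frac{315974}{-140 + 8585} = \frac{315974}{8445}$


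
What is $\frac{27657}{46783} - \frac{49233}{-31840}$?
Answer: $\frac{3183866319}{1489570720} \approx 2.1374$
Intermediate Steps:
$\frac{27657}{46783} - \frac{49233}{-31840} = 27657 \cdot \frac{1}{46783} - - \frac{49233}{31840} = \frac{27657}{46783} + \frac{49233}{31840} = \frac{3183866319}{1489570720}$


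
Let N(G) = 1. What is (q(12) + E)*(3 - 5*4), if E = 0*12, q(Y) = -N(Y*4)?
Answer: 17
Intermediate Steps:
q(Y) = -1 (q(Y) = -1*1 = -1)
E = 0
(q(12) + E)*(3 - 5*4) = (-1 + 0)*(3 - 5*4) = -(3 - 20) = -1*(-17) = 17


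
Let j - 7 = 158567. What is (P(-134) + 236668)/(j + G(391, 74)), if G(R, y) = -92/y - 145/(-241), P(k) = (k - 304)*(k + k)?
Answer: 3157081684/1413998637 ≈ 2.2327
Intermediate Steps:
j = 158574 (j = 7 + 158567 = 158574)
P(k) = 2*k*(-304 + k) (P(k) = (-304 + k)*(2*k) = 2*k*(-304 + k))
G(R, y) = 145/241 - 92/y (G(R, y) = -92/y - 145*(-1/241) = -92/y + 145/241 = 145/241 - 92/y)
(P(-134) + 236668)/(j + G(391, 74)) = (2*(-134)*(-304 - 134) + 236668)/(158574 + (145/241 - 92/74)) = (2*(-134)*(-438) + 236668)/(158574 + (145/241 - 92*1/74)) = (117384 + 236668)/(158574 + (145/241 - 46/37)) = 354052/(158574 - 5721/8917) = 354052/(1413998637/8917) = 354052*(8917/1413998637) = 3157081684/1413998637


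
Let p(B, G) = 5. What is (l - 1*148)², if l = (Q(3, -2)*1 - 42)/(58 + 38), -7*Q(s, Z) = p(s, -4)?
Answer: 9951060025/451584 ≈ 22036.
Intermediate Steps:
Q(s, Z) = -5/7 (Q(s, Z) = -⅐*5 = -5/7)
l = -299/672 (l = (-5/7*1 - 42)/(58 + 38) = (-5/7 - 42)/96 = -299/7*1/96 = -299/672 ≈ -0.44494)
(l - 1*148)² = (-299/672 - 1*148)² = (-299/672 - 148)² = (-99755/672)² = 9951060025/451584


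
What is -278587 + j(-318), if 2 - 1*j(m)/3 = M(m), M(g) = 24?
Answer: -278653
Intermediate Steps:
j(m) = -66 (j(m) = 6 - 3*24 = 6 - 72 = -66)
-278587 + j(-318) = -278587 - 66 = -278653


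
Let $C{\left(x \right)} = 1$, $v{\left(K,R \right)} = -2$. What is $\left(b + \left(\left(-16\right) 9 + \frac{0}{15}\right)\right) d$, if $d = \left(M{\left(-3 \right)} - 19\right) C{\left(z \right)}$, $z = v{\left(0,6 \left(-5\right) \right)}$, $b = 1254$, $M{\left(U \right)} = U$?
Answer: $-24420$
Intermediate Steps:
$z = -2$
$d = -22$ ($d = \left(-3 - 19\right) 1 = \left(-22\right) 1 = -22$)
$\left(b + \left(\left(-16\right) 9 + \frac{0}{15}\right)\right) d = \left(1254 + \left(\left(-16\right) 9 + \frac{0}{15}\right)\right) \left(-22\right) = \left(1254 + \left(-144 + 0 \cdot \frac{1}{15}\right)\right) \left(-22\right) = \left(1254 + \left(-144 + 0\right)\right) \left(-22\right) = \left(1254 - 144\right) \left(-22\right) = 1110 \left(-22\right) = -24420$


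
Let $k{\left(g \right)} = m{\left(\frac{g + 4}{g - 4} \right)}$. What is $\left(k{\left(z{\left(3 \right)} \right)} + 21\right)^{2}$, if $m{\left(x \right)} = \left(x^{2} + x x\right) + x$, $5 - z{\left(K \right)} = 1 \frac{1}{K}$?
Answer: $138384$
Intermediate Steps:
$z{\left(K \right)} = 5 - \frac{1}{K}$ ($z{\left(K \right)} = 5 - 1 \frac{1}{K} = 5 - \frac{1}{K}$)
$m{\left(x \right)} = x + 2 x^{2}$ ($m{\left(x \right)} = \left(x^{2} + x^{2}\right) + x = 2 x^{2} + x = x + 2 x^{2}$)
$k{\left(g \right)} = \frac{\left(1 + \frac{2 \left(4 + g\right)}{-4 + g}\right) \left(4 + g\right)}{-4 + g}$ ($k{\left(g \right)} = \frac{g + 4}{g - 4} \left(1 + 2 \frac{g + 4}{g - 4}\right) = \frac{4 + g}{-4 + g} \left(1 + 2 \frac{4 + g}{-4 + g}\right) = \frac{4 + g}{-4 + g} \left(1 + \frac{2 \left(4 + g\right)}{-4 + g}\right) = \frac{\left(1 + \frac{2 \left(4 + g\right)}{-4 + g}\right) \left(4 + g\right)}{-4 + g}$)
$\left(k{\left(z{\left(3 \right)} \right)} + 21\right)^{2} = \left(\frac{\left(4 + \left(5 - \frac{1}{3}\right)\right) \left(4 + 3 \left(5 - \frac{1}{3}\right)\right)}{\left(-4 + \left(5 - \frac{1}{3}\right)\right)^{2}} + 21\right)^{2} = \left(\frac{\left(4 + \frac{14}{3}\right) \left(4 + 3 \cdot \frac{14}{3}\right)}{\left(-4 + \frac{14}{3}\right)^{2}} + 21\right)^{2} = \left(\frac{1}{\frac{4}{9}} \cdot \frac{26}{3} \left(4 + 14\right) + 21\right)^{2} = \left(\frac{9}{4} \cdot \frac{26}{3} \cdot 18 + 21\right)^{2} = \left(351 + 21\right)^{2} = 372^{2} = 138384$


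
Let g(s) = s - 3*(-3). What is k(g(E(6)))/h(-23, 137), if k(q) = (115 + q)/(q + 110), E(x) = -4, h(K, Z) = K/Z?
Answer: -3288/529 ≈ -6.2155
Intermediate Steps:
g(s) = 9 + s (g(s) = s + 9 = 9 + s)
k(q) = (115 + q)/(110 + q)
k(g(E(6)))/h(-23, 137) = ((115 + (9 - 4))/(110 + (9 - 4)))/((-23/137)) = ((115 + 5)/(110 + 5))/((-23*1/137)) = (120/115)/(-23/137) = ((1/115)*120)*(-137/23) = (24/23)*(-137/23) = -3288/529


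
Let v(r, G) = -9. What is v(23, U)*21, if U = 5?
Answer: -189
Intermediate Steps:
v(23, U)*21 = -9*21 = -189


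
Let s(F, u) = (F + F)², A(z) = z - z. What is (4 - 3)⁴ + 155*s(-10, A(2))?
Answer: 62001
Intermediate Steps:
A(z) = 0
s(F, u) = 4*F² (s(F, u) = (2*F)² = 4*F²)
(4 - 3)⁴ + 155*s(-10, A(2)) = (4 - 3)⁴ + 155*(4*(-10)²) = 1⁴ + 155*(4*100) = 1 + 155*400 = 1 + 62000 = 62001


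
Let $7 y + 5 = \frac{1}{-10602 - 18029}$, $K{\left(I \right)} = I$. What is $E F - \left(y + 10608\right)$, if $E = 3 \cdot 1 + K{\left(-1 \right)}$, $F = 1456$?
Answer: $- \frac{1542266076}{200417} \approx -7695.3$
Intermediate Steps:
$E = 2$ ($E = 3 \cdot 1 - 1 = 3 - 1 = 2$)
$y = - \frac{143156}{200417}$ ($y = - \frac{5}{7} + \frac{1}{7 \left(-10602 - 18029\right)} = - \frac{5}{7} + \frac{1}{7 \left(-28631\right)} = - \frac{5}{7} + \frac{1}{7} \left(- \frac{1}{28631}\right) = - \frac{5}{7} - \frac{1}{200417} = - \frac{143156}{200417} \approx -0.71429$)
$E F - \left(y + 10608\right) = 2 \cdot 1456 - \left(- \frac{143156}{200417} + 10608\right) = 2912 - \frac{2125880380}{200417} = - \frac{1542266076}{200417}$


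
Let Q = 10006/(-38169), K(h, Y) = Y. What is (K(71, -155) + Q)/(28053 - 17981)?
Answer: -5926201/384438168 ≈ -0.015415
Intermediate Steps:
Q = -10006/38169 (Q = 10006*(-1/38169) = -10006/38169 ≈ -0.26215)
(K(71, -155) + Q)/(28053 - 17981) = (-155 - 10006/38169)/(28053 - 17981) = -5926201/38169/10072 = -5926201/38169*1/10072 = -5926201/384438168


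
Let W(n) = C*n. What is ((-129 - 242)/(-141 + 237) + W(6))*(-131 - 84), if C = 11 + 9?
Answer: -2397035/96 ≈ -24969.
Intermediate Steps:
C = 20
W(n) = 20*n
((-129 - 242)/(-141 + 237) + W(6))*(-131 - 84) = ((-129 - 242)/(-141 + 237) + 20*6)*(-131 - 84) = (-371/96 + 120)*(-215) = (11149/96)*(-215) = -2397035/96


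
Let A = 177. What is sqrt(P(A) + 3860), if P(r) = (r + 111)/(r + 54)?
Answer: 2*sqrt(5723333)/77 ≈ 62.139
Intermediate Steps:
P(r) = (111 + r)/(54 + r)
sqrt(P(A) + 3860) = sqrt((111 + 177)/(54 + 177) + 3860) = sqrt(288/231 + 3860) = sqrt((1/231)*288 + 3860) = sqrt(96/77 + 3860) = sqrt(297316/77) = 2*sqrt(5723333)/77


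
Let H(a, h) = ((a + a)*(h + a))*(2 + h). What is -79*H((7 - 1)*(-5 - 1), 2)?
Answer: -773568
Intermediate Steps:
H(a, h) = 2*a*(2 + h)*(a + h) (H(a, h) = ((2*a)*(a + h))*(2 + h) = (2*a*(a + h))*(2 + h) = 2*a*(2 + h)*(a + h))
-79*H((7 - 1)*(-5 - 1), 2) = -158*(7 - 1)*(-5 - 1)*(2² + 2*((7 - 1)*(-5 - 1)) + 2*2 + ((7 - 1)*(-5 - 1))*2) = -158*6*(-6)*(4 + 2*(6*(-6)) + 4 + (6*(-6))*2) = -158*(-36)*(4 + 2*(-36) + 4 - 36*2) = -158*(-36)*(4 - 72 + 4 - 72) = -158*(-36)*(-136) = -79*9792 = -773568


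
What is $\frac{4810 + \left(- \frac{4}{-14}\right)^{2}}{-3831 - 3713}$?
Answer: $- \frac{117847}{184828} \approx -0.6376$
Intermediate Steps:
$\frac{4810 + \left(- \frac{4}{-14}\right)^{2}}{-3831 - 3713} = \frac{4810 + \left(\left(-4\right) \left(- \frac{1}{14}\right)\right)^{2}}{-7544} = \left(4810 + \left(\frac{2}{7}\right)^{2}\right) \left(- \frac{1}{7544}\right) = \left(4810 + \frac{4}{49}\right) \left(- \frac{1}{7544}\right) = \frac{235694}{49} \left(- \frac{1}{7544}\right) = - \frac{117847}{184828}$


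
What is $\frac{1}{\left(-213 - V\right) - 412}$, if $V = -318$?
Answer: $- \frac{1}{307} \approx -0.0032573$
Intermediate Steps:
$\frac{1}{\left(-213 - V\right) - 412} = \frac{1}{\left(-213 - -318\right) - 412} = \frac{1}{\left(-213 + 318\right) - 412} = \frac{1}{105 - 412} = \frac{1}{-307} = - \frac{1}{307}$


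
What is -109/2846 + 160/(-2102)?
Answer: -342239/2991146 ≈ -0.11442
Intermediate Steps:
-109/2846 + 160/(-2102) = -109*1/2846 + 160*(-1/2102) = -109/2846 - 80/1051 = -342239/2991146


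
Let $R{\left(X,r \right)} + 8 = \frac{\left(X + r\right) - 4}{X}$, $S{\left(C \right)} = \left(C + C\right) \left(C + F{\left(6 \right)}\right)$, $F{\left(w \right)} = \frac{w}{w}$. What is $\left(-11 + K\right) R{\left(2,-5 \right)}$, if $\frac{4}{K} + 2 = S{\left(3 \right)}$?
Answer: $\frac{2737}{22} \approx 124.41$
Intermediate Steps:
$F{\left(w \right)} = 1$
$S{\left(C \right)} = 2 C \left(1 + C\right)$ ($S{\left(C \right)} = \left(C + C\right) \left(C + 1\right) = 2 C \left(1 + C\right)$)
$K = \frac{2}{11}$ ($K = \frac{4}{-2 + 2 \cdot 3 \left(1 + 3\right)} = \frac{4}{-2 + 2 \cdot 3 \cdot 4} = \frac{4}{-2 + 24} = \frac{4}{22} = 4 \cdot \frac{1}{22} = \frac{2}{11} \approx 0.18182$)
$R{\left(X,r \right)} = -8 + \frac{-4 + X + r}{X}$ ($R{\left(X,r \right)} = -8 + \frac{\left(X + r\right) - 4}{X} = -8 + \frac{-4 + X + r}{X}$)
$\left(-11 + K\right) R{\left(2,-5 \right)} = \left(-11 + \frac{2}{11}\right) \frac{-4 - 5 - 14}{2} = - \frac{119 \frac{-4 - 5 - 14}{2}}{11} = - \frac{119 \cdot \frac{1}{2} \left(-23\right)}{11} = \left(- \frac{119}{11}\right) \left(- \frac{23}{2}\right) = \frac{2737}{22}$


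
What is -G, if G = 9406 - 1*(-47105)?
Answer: -56511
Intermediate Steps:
G = 56511 (G = 9406 + 47105 = 56511)
-G = -1*56511 = -56511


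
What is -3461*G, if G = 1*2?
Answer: -6922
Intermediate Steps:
G = 2
-3461*G = -3461*2 = -6922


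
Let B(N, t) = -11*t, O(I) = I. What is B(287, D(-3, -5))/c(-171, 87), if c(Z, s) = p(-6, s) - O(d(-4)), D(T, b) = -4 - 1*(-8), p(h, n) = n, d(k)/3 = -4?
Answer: -4/9 ≈ -0.44444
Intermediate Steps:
d(k) = -12 (d(k) = 3*(-4) = -12)
D(T, b) = 4 (D(T, b) = -4 + 8 = 4)
c(Z, s) = 12 + s (c(Z, s) = s - 1*(-12) = s + 12 = 12 + s)
B(287, D(-3, -5))/c(-171, 87) = (-11*4)/(12 + 87) = -44/99 = -44*1/99 = -4/9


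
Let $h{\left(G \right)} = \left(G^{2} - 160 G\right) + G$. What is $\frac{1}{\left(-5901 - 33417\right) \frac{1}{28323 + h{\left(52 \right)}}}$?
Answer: $- \frac{22759}{39318} \approx -0.57884$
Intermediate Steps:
$h{\left(G \right)} = G^{2} - 159 G$
$\frac{1}{\left(-5901 - 33417\right) \frac{1}{28323 + h{\left(52 \right)}}} = \frac{1}{\left(-5901 - 33417\right) \frac{1}{28323 + 52 \left(-159 + 52\right)}} = \frac{1}{\left(-39318\right) \frac{1}{28323 + 52 \left(-107\right)}} = \frac{1}{\left(-39318\right) \frac{1}{28323 - 5564}} = \frac{1}{\left(-39318\right) \frac{1}{22759}} = \frac{1}{- \frac{39318}{22759}} = - \frac{22759}{39318}$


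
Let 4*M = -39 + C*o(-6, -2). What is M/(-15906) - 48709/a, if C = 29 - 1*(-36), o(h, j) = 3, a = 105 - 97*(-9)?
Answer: -64566958/1296339 ≈ -49.807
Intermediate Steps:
a = 978 (a = 105 + 873 = 978)
C = 65 (C = 29 + 36 = 65)
M = 39 (M = (-39 + 65*3)/4 = (-39 + 195)/4 = (¼)*156 = 39)
M/(-15906) - 48709/a = 39/(-15906) - 48709/978 = 39*(-1/15906) - 48709*1/978 = -13/5302 - 48709/978 = -64566958/1296339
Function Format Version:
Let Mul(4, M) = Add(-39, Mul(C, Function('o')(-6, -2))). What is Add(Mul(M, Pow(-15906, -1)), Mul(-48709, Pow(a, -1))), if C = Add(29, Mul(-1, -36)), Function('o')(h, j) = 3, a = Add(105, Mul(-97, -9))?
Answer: Rational(-64566958, 1296339) ≈ -49.807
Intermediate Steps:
a = 978 (a = Add(105, 873) = 978)
C = 65 (C = Add(29, 36) = 65)
M = 39 (M = Mul(Rational(1, 4), Add(-39, Mul(65, 3))) = Mul(Rational(1, 4), Add(-39, 195)) = Mul(Rational(1, 4), 156) = 39)
Add(Mul(M, Pow(-15906, -1)), Mul(-48709, Pow(a, -1))) = Add(Mul(39, Pow(-15906, -1)), Mul(-48709, Pow(978, -1))) = Add(Mul(39, Rational(-1, 15906)), Mul(-48709, Rational(1, 978))) = Add(Rational(-13, 5302), Rational(-48709, 978)) = Rational(-64566958, 1296339)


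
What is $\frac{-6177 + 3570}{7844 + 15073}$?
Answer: $- \frac{869}{7639} \approx -0.11376$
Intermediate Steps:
$\frac{-6177 + 3570}{7844 + 15073} = - \frac{2607}{22917} = \left(-2607\right) \frac{1}{22917} = - \frac{869}{7639}$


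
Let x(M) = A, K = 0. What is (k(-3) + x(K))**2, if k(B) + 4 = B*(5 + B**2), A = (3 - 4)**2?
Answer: 2025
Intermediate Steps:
A = 1 (A = (-1)**2 = 1)
x(M) = 1
k(B) = -4 + B*(5 + B**2)
(k(-3) + x(K))**2 = ((-4 + (-3)**3 + 5*(-3)) + 1)**2 = ((-4 - 27 - 15) + 1)**2 = (-46 + 1)**2 = (-45)**2 = 2025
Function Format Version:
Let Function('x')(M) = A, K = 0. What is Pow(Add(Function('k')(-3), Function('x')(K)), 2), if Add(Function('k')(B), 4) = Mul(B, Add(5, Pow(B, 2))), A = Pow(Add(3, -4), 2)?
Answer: 2025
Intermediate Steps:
A = 1 (A = Pow(-1, 2) = 1)
Function('x')(M) = 1
Function('k')(B) = Add(-4, Mul(B, Add(5, Pow(B, 2))))
Pow(Add(Function('k')(-3), Function('x')(K)), 2) = Pow(Add(Add(-4, Pow(-3, 3), Mul(5, -3)), 1), 2) = Pow(Add(Add(-4, -27, -15), 1), 2) = Pow(Add(-46, 1), 2) = Pow(-45, 2) = 2025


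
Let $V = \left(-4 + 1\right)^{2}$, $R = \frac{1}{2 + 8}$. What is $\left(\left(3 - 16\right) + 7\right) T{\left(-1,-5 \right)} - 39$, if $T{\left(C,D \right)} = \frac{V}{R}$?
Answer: $-579$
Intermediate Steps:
$R = \frac{1}{10} \approx 0.1$
$V = 9$ ($V = \left(-3\right)^{2} = 9$)
$T{\left(C,D \right)} = 90$ ($T{\left(C,D \right)} = 9 \frac{1}{\frac{1}{10}} = 9 \cdot 10 = 90$)
$\left(\left(3 - 16\right) + 7\right) T{\left(-1,-5 \right)} - 39 = \left(\left(3 - 16\right) + 7\right) 90 - 39 = \left(-13 + 7\right) 90 - 39 = \left(-6\right) 90 - 39 = -540 - 39 = -579$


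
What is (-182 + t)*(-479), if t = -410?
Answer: 283568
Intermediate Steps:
(-182 + t)*(-479) = (-182 - 410)*(-479) = -592*(-479) = 283568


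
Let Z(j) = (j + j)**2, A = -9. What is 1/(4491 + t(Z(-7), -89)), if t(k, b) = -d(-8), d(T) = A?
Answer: 1/4500 ≈ 0.00022222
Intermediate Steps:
d(T) = -9
Z(j) = 4*j**2 (Z(j) = (2*j)**2 = 4*j**2)
t(k, b) = 9 (t(k, b) = -1*(-9) = 9)
1/(4491 + t(Z(-7), -89)) = 1/(4491 + 9) = 1/4500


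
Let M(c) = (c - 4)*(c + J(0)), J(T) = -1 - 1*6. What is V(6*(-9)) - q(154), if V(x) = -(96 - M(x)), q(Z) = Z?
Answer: 3288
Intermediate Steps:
J(T) = -7 (J(T) = -1 - 6 = -7)
M(c) = (-7 + c)*(-4 + c) (M(c) = (c - 4)*(c - 7) = (-4 + c)*(-7 + c) = (-7 + c)*(-4 + c))
V(x) = -68 + x² - 11*x (V(x) = -(96 - (28 + x² - 11*x)) = -(96 + (-28 - x² + 11*x)) = -(68 - x² + 11*x) = -68 + x² - 11*x)
V(6*(-9)) - q(154) = (-68 + (6*(-9))² - 66*(-9)) - 1*154 = (-68 + (-54)² - 11*(-54)) - 154 = (-68 + 2916 + 594) - 154 = 3442 - 154 = 3288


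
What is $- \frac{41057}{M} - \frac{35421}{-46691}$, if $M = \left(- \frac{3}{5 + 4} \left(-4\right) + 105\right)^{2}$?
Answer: $- \frac{13648455102}{4751322851} \approx -2.8726$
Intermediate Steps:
$M = \frac{101761}{9}$ ($M = \left(- \frac{3}{9} \left(-4\right) + 105\right)^{2} = \left(\left(-3\right) \frac{1}{9} \left(-4\right) + 105\right)^{2} = \left(\left(- \frac{1}{3}\right) \left(-4\right) + 105\right)^{2} = \left(\frac{4}{3} + 105\right)^{2} = \left(\frac{319}{3}\right)^{2} = \frac{101761}{9} \approx 11307.0$)
$- \frac{41057}{M} - \frac{35421}{-46691} = - \frac{41057}{\frac{101761}{9}} - \frac{35421}{-46691} = \left(-41057\right) \frac{9}{101761} - - \frac{35421}{46691} = - \frac{369513}{101761} + \frac{35421}{46691} = - \frac{13648455102}{4751322851}$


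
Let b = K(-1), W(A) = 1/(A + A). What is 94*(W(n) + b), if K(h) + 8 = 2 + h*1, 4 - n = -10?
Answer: -9165/14 ≈ -654.64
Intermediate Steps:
n = 14 (n = 4 - 1*(-10) = 4 + 10 = 14)
W(A) = 1/(2*A)
K(h) = -6 + h (K(h) = -8 + (2 + h*1) = -8 + (2 + h) = -6 + h)
b = -7 (b = -6 - 1 = -7)
94*(W(n) + b) = 94*((1/2)/14 - 7) = 94*((1/2)*(1/14) - 7) = 94*(1/28 - 7) = 94*(-195/28) = -9165/14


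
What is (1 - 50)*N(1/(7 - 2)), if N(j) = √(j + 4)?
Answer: -49*√105/5 ≈ -100.42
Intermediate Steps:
N(j) = √(4 + j)
(1 - 50)*N(1/(7 - 2)) = (1 - 50)*√(4 + 1/(7 - 2)) = -49*√(4 + 1/5) = -49*√(4 + ⅕) = -49*√105/5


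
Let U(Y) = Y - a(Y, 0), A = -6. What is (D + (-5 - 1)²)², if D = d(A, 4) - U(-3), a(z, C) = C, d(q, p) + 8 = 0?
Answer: 961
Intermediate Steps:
d(q, p) = -8 (d(q, p) = -8 + 0 = -8)
U(Y) = Y (U(Y) = Y - 1*0 = Y + 0 = Y)
D = -5 (D = -8 - 1*(-3) = -8 + 3 = -5)
(D + (-5 - 1)²)² = (-5 + (-5 - 1)²)² = (-5 + (-6)²)² = (-5 + 36)² = 31² = 961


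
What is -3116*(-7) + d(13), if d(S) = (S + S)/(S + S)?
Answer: 21813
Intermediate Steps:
d(S) = 1 (d(S) = (2*S)/((2*S)) = (2*S)*(1/(2*S)) = 1)
-3116*(-7) + d(13) = -3116*(-7) + 1 = -164*(-133) + 1 = 21812 + 1 = 21813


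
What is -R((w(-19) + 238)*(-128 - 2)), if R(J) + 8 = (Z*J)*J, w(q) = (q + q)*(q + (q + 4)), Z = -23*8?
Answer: 7279262640008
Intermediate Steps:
Z = -184
w(q) = 2*q*(4 + 2*q) (w(q) = (2*q)*(q + (4 + q)) = (2*q)*(4 + 2*q) = 2*q*(4 + 2*q))
R(J) = -8 - 184*J**2 (R(J) = -8 + (-184*J)*J = -8 - 184*J**2)
-R((w(-19) + 238)*(-128 - 2)) = -(-8 - 184*(-128 - 2)**2*(4*(-19)*(2 - 19) + 238)**2) = -(-8 - 184*16900*(4*(-19)*(-17) + 238)**2) = -(-8 - 184*16900*(1292 + 238)**2) = -(-8 - 184*(1530*(-130))**2) = -(-8 - 184*(-198900)**2) = -(-8 - 184*39561210000) = -(-8 - 7279262640000) = -1*(-7279262640008) = 7279262640008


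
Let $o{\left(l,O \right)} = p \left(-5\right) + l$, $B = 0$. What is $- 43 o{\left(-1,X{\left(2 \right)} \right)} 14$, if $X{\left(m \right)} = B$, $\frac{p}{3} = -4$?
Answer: $-35518$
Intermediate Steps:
$p = -12$ ($p = 3 \left(-4\right) = -12$)
$X{\left(m \right)} = 0$
$o{\left(l,O \right)} = 60 + l$ ($o{\left(l,O \right)} = \left(-12\right) \left(-5\right) + l = 60 + l$)
$- 43 o{\left(-1,X{\left(2 \right)} \right)} 14 = - 43 \left(60 - 1\right) 14 = \left(-43\right) 59 \cdot 14 = \left(-2537\right) 14 = -35518$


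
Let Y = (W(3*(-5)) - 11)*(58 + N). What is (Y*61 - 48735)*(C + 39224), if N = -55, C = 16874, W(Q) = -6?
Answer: -2908456908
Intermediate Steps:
Y = -51 (Y = (-6 - 11)*(58 - 55) = -17*3 = -51)
(Y*61 - 48735)*(C + 39224) = (-51*61 - 48735)*(16874 + 39224) = (-3111 - 48735)*56098 = -51846*56098 = -2908456908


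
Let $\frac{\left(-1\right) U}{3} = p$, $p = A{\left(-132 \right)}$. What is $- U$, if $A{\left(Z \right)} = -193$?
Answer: $-579$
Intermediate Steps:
$p = -193$
$U = 579$ ($U = \left(-3\right) \left(-193\right) = 579$)
$- U = \left(-1\right) 579 = -579$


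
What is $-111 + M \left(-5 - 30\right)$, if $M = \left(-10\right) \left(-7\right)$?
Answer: $-2561$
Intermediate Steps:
$M = 70$
$-111 + M \left(-5 - 30\right) = -111 + 70 \left(-5 - 30\right) = -111 + 70 \left(-35\right) = -111 - 2450 = -2561$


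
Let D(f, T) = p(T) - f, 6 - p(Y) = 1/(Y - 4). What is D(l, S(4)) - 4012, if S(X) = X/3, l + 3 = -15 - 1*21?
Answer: -31733/8 ≈ -3966.6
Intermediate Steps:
l = -39 (l = -3 + (-15 - 1*21) = -3 + (-15 - 21) = -3 - 36 = -39)
p(Y) = 6 - 1/(-4 + Y) (p(Y) = 6 - 1/(Y - 4) = 6 - 1/(-4 + Y))
S(X) = X/3 (S(X) = X*(⅓) = X/3)
D(f, T) = -f + (-25 + 6*T)/(-4 + T) (D(f, T) = (-25 + 6*T)/(-4 + T) - f = -f + (-25 + 6*T)/(-4 + T))
D(l, S(4)) - 4012 = (-25 + 6*((⅓)*4) - 1*(-39)*(-4 + (⅓)*4))/(-4 + (⅓)*4) - 4012 = (-25 + 6*(4/3) - 1*(-39)*(-4 + 4/3))/(-4 + 4/3) - 4012 = (-25 + 8 - 1*(-39)*(-8/3))/(-8/3) - 4012 = -3*(-25 + 8 - 104)/8 - 4012 = -3/8*(-121) - 4012 = 363/8 - 4012 = -31733/8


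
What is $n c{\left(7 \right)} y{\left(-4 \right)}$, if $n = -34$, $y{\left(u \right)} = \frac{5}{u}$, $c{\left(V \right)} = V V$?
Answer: $\frac{4165}{2} \approx 2082.5$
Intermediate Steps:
$c{\left(V \right)} = V^{2}$
$n c{\left(7 \right)} y{\left(-4 \right)} = - 34 \cdot 7^{2} \frac{5}{-4} = \left(-34\right) 49 \cdot 5 \left(- \frac{1}{4}\right) = \left(-1666\right) \left(- \frac{5}{4}\right) = \frac{4165}{2}$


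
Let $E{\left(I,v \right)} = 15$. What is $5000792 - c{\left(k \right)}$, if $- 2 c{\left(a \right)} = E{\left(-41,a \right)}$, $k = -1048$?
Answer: $\frac{10001599}{2} \approx 5.0008 \cdot 10^{6}$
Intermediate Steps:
$c{\left(a \right)} = - \frac{15}{2}$ ($c{\left(a \right)} = \left(- \frac{1}{2}\right) 15 = - \frac{15}{2}$)
$5000792 - c{\left(k \right)} = 5000792 - - \frac{15}{2} = 5000792 + \frac{15}{2} = \frac{10001599}{2}$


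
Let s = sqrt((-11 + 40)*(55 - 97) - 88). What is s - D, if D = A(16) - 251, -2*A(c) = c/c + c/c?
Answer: 252 + I*sqrt(1306) ≈ 252.0 + 36.139*I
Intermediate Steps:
A(c) = -1 (A(c) = -(c/c + c/c)/2 = -(1 + 1)/2 = -1/2*2 = -1)
s = I*sqrt(1306) (s = sqrt(29*(-42) - 88) = sqrt(-1218 - 88) = sqrt(-1306) = I*sqrt(1306) ≈ 36.139*I)
D = -252 (D = -1 - 251 = -252)
s - D = I*sqrt(1306) - 1*(-252) = I*sqrt(1306) + 252 = 252 + I*sqrt(1306)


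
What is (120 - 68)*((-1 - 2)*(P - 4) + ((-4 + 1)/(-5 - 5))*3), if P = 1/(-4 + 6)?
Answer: 2964/5 ≈ 592.80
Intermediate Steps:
P = 1/2 ≈ 0.50000
(120 - 68)*((-1 - 2)*(P - 4) + ((-4 + 1)/(-5 - 5))*3) = (120 - 68)*((-1 - 2)*(1/2 - 4) + ((-4 + 1)/(-5 - 5))*3) = 52*(-3*(-7/2) - 3/(-10)*3) = 52*(21/2 - 3*(-1/10)*3) = 52*(21/2 + (3/10)*3) = 52*(21/2 + 9/10) = 52*(57/5) = 2964/5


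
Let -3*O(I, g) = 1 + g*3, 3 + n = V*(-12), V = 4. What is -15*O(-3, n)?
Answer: -760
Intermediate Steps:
n = -51 (n = -3 + 4*(-12) = -3 - 48 = -51)
O(I, g) = -⅓ - g (O(I, g) = -(1 + g*3)/3 = -(1 + 3*g)/3 = -⅓ - g)
-15*O(-3, n) = -15*(-⅓ - 1*(-51)) = -15*(-⅓ + 51) = -15*152/3 = -760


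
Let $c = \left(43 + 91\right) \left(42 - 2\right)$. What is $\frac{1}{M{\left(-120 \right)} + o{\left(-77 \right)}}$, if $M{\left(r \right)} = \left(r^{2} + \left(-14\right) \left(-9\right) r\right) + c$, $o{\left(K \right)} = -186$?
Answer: $\frac{1}{4454} \approx 0.00022452$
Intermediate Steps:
$c = 5360$ ($c = 134 \cdot 40 = 5360$)
$M{\left(r \right)} = 5360 + r^{2} + 126 r$ ($M{\left(r \right)} = \left(r^{2} + \left(-14\right) \left(-9\right) r\right) + 5360 = \left(r^{2} + 126 r\right) + 5360 = 5360 + r^{2} + 126 r$)
$\frac{1}{M{\left(-120 \right)} + o{\left(-77 \right)}} = \frac{1}{\left(5360 + \left(-120\right)^{2} + 126 \left(-120\right)\right) - 186} = \frac{1}{\left(5360 + 14400 - 15120\right) - 186} = \frac{1}{4640 - 186} = \frac{1}{4454}$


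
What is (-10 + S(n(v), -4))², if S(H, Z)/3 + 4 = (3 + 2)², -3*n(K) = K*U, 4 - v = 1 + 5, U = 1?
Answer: 2809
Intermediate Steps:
v = -2 (v = 4 - (1 + 5) = 4 - 1*6 = 4 - 6 = -2)
n(K) = -K/3
S(H, Z) = 63 (S(H, Z) = -12 + 3*(3 + 2)² = -12 + 3*5² = -12 + 3*25 = -12 + 75 = 63)
(-10 + S(n(v), -4))² = (-10 + 63)² = 53² = 2809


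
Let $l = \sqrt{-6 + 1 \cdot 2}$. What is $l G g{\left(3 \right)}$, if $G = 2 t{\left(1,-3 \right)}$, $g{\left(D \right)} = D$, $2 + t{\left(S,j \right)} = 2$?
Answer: $0$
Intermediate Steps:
$t{\left(S,j \right)} = 0$ ($t{\left(S,j \right)} = -2 + 2 = 0$)
$l = 2 i$ ($l = \sqrt{-6 + 2} = \sqrt{-4} = 2 i \approx 2.0 i$)
$G = 0$ ($G = 2 \cdot 0 = 0$)
$l G g{\left(3 \right)} = 2 i 0 \cdot 3 = 0 \cdot 3 = 0$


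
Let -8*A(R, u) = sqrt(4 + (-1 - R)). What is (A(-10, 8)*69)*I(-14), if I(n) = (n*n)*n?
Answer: 23667*sqrt(13) ≈ 85333.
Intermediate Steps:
A(R, u) = -sqrt(3 - R)/8 (A(R, u) = -sqrt(4 + (-1 - R))/8 = -sqrt(3 - R)/8)
I(n) = n**3 (I(n) = n**2*n = n**3)
(A(-10, 8)*69)*I(-14) = (-sqrt(3 - 1*(-10))/8*69)*(-14)**3 = (-sqrt(3 + 10)/8*69)*(-2744) = (-sqrt(13)/8*69)*(-2744) = -69*sqrt(13)/8*(-2744) = 23667*sqrt(13)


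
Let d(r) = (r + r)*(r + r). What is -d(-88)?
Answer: -30976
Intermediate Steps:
d(r) = 4*r**2 (d(r) = (2*r)*(2*r) = 4*r**2)
-d(-88) = -4*(-88)**2 = -4*7744 = -1*30976 = -30976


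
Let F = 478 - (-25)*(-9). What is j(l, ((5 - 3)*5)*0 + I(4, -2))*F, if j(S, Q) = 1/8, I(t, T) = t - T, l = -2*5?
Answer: 253/8 ≈ 31.625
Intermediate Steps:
l = -10
j(S, Q) = ⅛
F = 253 (F = 478 - 1*225 = 478 - 225 = 253)
j(l, ((5 - 3)*5)*0 + I(4, -2))*F = (⅛)*253 = 253/8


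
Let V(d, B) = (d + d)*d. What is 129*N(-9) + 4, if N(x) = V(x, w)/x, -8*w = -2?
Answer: -2318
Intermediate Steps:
w = ¼ (w = -⅛*(-2) = ¼ ≈ 0.25000)
V(d, B) = 2*d² (V(d, B) = (2*d)*d = 2*d²)
N(x) = 2*x (N(x) = (2*x²)/x = 2*x)
129*N(-9) + 4 = 129*(2*(-9)) + 4 = 129*(-18) + 4 = -2322 + 4 = -2318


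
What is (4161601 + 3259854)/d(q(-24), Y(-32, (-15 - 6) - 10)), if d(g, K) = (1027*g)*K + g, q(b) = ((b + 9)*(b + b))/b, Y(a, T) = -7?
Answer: 1484291/43128 ≈ 34.416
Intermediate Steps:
q(b) = 18 + 2*b (q(b) = ((9 + b)*(2*b))/b = (2*b*(9 + b))/b = 18 + 2*b)
d(g, K) = g + 1027*K*g (d(g, K) = 1027*K*g + g = g + 1027*K*g)
(4161601 + 3259854)/d(q(-24), Y(-32, (-15 - 6) - 10)) = (4161601 + 3259854)/(((18 + 2*(-24))*(1 + 1027*(-7)))) = 7421455/(((18 - 48)*(1 - 7189))) = 7421455/((-30*(-7188))) = 7421455/215640 = 7421455*(1/215640) = 1484291/43128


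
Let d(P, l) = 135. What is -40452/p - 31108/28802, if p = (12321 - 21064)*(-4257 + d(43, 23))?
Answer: -93521274856/86498756841 ≈ -1.0812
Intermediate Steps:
p = 36038646 (p = (12321 - 21064)*(-4257 + 135) = -8743*(-4122) = 36038646)
-40452/p - 31108/28802 = -40452/36038646 - 31108/28802 = -40452*1/36038646 - 31108*1/28802 = -6742/6006441 - 15554/14401 = -93521274856/86498756841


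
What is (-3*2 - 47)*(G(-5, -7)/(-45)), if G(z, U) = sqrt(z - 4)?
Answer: 53*I/15 ≈ 3.5333*I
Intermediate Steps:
G(z, U) = sqrt(-4 + z)
(-3*2 - 47)*(G(-5, -7)/(-45)) = (-3*2 - 47)*(sqrt(-4 - 5)/(-45)) = (-6 - 47)*(sqrt(-9)*(-1/45)) = -53*3*I*(-1)/45 = -(-53)*I/15 = 53*I/15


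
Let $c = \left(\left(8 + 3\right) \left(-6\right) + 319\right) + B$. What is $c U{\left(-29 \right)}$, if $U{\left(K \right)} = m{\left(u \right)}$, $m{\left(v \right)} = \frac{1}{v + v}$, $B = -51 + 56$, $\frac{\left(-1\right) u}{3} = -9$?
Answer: $\frac{43}{9} \approx 4.7778$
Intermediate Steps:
$u = 27$ ($u = \left(-3\right) \left(-9\right) = 27$)
$B = 5$
$m{\left(v \right)} = \frac{1}{2 v}$
$c = 258$ ($c = \left(\left(8 + 3\right) \left(-6\right) + 319\right) + 5 = \left(11 \left(-6\right) + 319\right) + 5 = \left(-66 + 319\right) + 5 = 253 + 5 = 258$)
$U{\left(K \right)} = \frac{1}{54}$ ($U{\left(K \right)} = \frac{1}{2 \cdot 27} = \frac{1}{2} \cdot \frac{1}{27} = \frac{1}{54}$)
$c U{\left(-29 \right)} = 258 \cdot \frac{1}{54} = \frac{43}{9}$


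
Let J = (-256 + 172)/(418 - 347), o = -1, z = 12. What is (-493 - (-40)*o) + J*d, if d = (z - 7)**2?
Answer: -39943/71 ≈ -562.58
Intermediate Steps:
d = 25 (d = (12 - 7)**2 = 5**2 = 25)
J = -84/71 ≈ -1.1831
(-493 - (-40)*o) + J*d = (-493 - (-40)*(-1)) - 84/71*25 = (-493 - 1*40) - 2100/71 = (-493 - 40) - 2100/71 = -533 - 2100/71 = -39943/71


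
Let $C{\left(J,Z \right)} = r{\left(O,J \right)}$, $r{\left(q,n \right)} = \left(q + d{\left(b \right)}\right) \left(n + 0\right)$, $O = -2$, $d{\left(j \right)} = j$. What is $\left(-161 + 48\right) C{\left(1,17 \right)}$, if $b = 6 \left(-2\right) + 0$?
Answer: $1582$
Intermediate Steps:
$b = -12$ ($b = -12 + 0 = -12$)
$r{\left(q,n \right)} = n \left(-12 + q\right)$ ($r{\left(q,n \right)} = \left(q - 12\right) \left(n + 0\right) = \left(-12 + q\right) n = n \left(-12 + q\right)$)
$C{\left(J,Z \right)} = - 14 J$ ($C{\left(J,Z \right)} = J \left(-12 - 2\right) = J \left(-14\right) = - 14 J$)
$\left(-161 + 48\right) C{\left(1,17 \right)} = \left(-161 + 48\right) \left(\left(-14\right) 1\right) = \left(-113\right) \left(-14\right) = 1582$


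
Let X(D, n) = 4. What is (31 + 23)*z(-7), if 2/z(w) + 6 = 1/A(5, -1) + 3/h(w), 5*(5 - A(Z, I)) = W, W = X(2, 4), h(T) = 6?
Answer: -4536/221 ≈ -20.525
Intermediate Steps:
W = 4
A(Z, I) = 21/5 (A(Z, I) = 5 - ⅕*4 = 5 - ⅘ = 21/5)
z(w) = -84/221 (z(w) = 2/(-6 + (1/(21/5) + 3/6)) = 2/(-6 + (1*(5/21) + 3*(⅙))) = 2/(-6 + (5/21 + ½)) = 2/(-6 + 31/42) = 2/(-221/42) = 2*(-42/221) = -84/221)
(31 + 23)*z(-7) = (31 + 23)*(-84/221) = 54*(-84/221) = -4536/221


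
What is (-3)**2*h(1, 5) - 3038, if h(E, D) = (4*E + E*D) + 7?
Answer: -2894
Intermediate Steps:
h(E, D) = 7 + 4*E + D*E (h(E, D) = (4*E + D*E) + 7 = 7 + 4*E + D*E)
(-3)**2*h(1, 5) - 3038 = (-3)**2*(7 + 4*1 + 5*1) - 3038 = 9*(7 + 4 + 5) - 3038 = 9*16 - 3038 = 144 - 3038 = -2894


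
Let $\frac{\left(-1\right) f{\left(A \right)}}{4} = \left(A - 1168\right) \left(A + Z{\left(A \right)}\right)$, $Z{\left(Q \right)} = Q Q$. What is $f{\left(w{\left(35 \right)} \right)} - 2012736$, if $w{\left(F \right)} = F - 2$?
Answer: $3081144$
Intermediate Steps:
$Z{\left(Q \right)} = Q^{2}$
$w{\left(F \right)} = -2 + F$ ($w{\left(F \right)} = F - 2 = -2 + F$)
$f{\left(A \right)} = - 4 \left(-1168 + A\right) \left(A + A^{2}\right)$ ($f{\left(A \right)} = - 4 \left(A - 1168\right) \left(A + A^{2}\right) = - 4 \left(-1168 + A\right) \left(A + A^{2}\right)$)
$f{\left(w{\left(35 \right)} \right)} - 2012736 = 4 \left(-2 + 35\right) \left(1168 - \left(-2 + 35\right)^{2} + 1167 \left(-2 + 35\right)\right) - 2012736 = 4 \cdot 33 \left(1168 - 33^{2} + 1167 \cdot 33\right) - 2012736 = 4 \cdot 33 \left(1168 - 1089 + 38511\right) - 2012736 = 4 \cdot 33 \cdot 38590 - 2012736 = 5093880 - 2012736 = 3081144$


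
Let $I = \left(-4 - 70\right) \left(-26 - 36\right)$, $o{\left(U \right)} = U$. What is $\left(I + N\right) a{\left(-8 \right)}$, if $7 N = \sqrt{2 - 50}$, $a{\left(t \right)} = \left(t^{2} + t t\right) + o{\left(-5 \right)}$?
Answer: $564324 + \frac{492 i \sqrt{3}}{7} \approx 5.6432 \cdot 10^{5} + 121.74 i$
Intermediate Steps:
$I = 4588$ ($I = \left(-74\right) \left(-62\right) = 4588$)
$a{\left(t \right)} = -5 + 2 t^{2}$ ($a{\left(t \right)} = \left(t^{2} + t t\right) - 5 = \left(t^{2} + t^{2}\right) - 5 = 2 t^{2} - 5 = -5 + 2 t^{2}$)
$N = \frac{4 i \sqrt{3}}{7}$ ($N = \frac{\sqrt{2 - 50}}{7} = \frac{\sqrt{-48}}{7} = \frac{4 i \sqrt{3}}{7} \approx 0.98974 i$)
$\left(I + N\right) a{\left(-8 \right)} = \left(4588 + \frac{4 i \sqrt{3}}{7}\right) \left(-5 + 2 \left(-8\right)^{2}\right) = \left(4588 + \frac{4 i \sqrt{3}}{7}\right) \left(-5 + 2 \cdot 64\right) = \left(4588 + \frac{4 i \sqrt{3}}{7}\right) \left(-5 + 128\right) = \left(4588 + \frac{4 i \sqrt{3}}{7}\right) 123 = 564324 + \frac{492 i \sqrt{3}}{7}$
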